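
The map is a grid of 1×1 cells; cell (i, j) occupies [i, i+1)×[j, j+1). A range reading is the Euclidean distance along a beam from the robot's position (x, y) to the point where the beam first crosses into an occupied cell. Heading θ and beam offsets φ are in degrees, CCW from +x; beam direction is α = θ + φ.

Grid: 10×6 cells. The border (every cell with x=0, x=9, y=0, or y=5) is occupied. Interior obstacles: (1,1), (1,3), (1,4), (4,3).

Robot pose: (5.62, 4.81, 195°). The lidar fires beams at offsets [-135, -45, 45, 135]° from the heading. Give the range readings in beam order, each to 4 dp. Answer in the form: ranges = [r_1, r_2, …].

beam 1: φ=-135°, α=60°
  cosα=0.5000 sinα=0.8660 | (5,4) | tMaxX 0.7600 tMaxY 0.2194 | tΔX 2.0000 tΔY 1.1547
    t=0.2194 [y] (5,5) — stop
  → r_1 = 0.2194
beam 2: φ=-45°, α=150°
  cosα=-0.8660 sinα=0.5000 | (5,4) | tMaxX 0.7159 tMaxY 0.3800 | tΔX 1.1547 tΔY 2.0000
    t=0.3800 [y] (5,5) — stop
  → r_2 = 0.3800
beam 3: φ=45°, α=240°
  cosα=-0.5000 sinα=-0.8660 | (5,4) | tMaxX 1.2400 tMaxY 0.9353 | tΔX 2.0000 tΔY 1.1547
    t=0.9353 [y] (5,3)
    t=1.2400 [x] (4,3) — stop
  → r_3 = 1.2400
beam 4: φ=135°, α=330°
  cosα=0.8660 sinα=-0.5000 | (5,4) | tMaxX 0.4388 tMaxY 1.6200 | tΔX 1.1547 tΔY 2.0000
    t=0.4388 [x] (6,4)
    t=1.5935 [x] (7,4)
    t=1.6200 [y] (7,3)
    t=2.7482 [x] (8,3)
    t=3.6200 [y] (8,2)
    t=3.9029 [x] (9,2) — stop
  → r_4 = 3.9029

ranges = [0.2194, 0.3800, 1.2400, 3.9029]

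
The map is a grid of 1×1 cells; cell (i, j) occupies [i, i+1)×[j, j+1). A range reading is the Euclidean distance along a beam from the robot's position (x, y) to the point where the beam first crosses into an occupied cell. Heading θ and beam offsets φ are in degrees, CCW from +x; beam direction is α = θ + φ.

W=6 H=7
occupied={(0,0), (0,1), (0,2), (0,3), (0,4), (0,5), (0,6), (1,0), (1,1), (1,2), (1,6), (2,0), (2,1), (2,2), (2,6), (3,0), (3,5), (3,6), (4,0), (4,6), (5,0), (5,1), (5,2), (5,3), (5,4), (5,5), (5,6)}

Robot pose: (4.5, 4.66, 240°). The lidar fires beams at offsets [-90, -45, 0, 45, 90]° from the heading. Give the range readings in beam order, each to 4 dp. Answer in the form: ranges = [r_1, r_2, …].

beam 1: φ=-90°, α=150°
  dir = (cos 150°, sin 150°) = (-0.8660, 0.5000); from cell (4,4)
  next x-line at t=0.5774, next y-line at t=0.6800; Δt_x=1.1547, Δt_y=2.0000
    x: enter (3,4) at t=0.5774
    y: enter (3,5) at t=0.6800 ← occupied
  → r_1 = 0.6800
beam 2: φ=-45°, α=195°
  dir = (cos 195°, sin 195°) = (-0.9659, -0.2588); from cell (4,4)
  next x-line at t=0.5176, next y-line at t=2.5500; Δt_x=1.0353, Δt_y=3.8637
    x: enter (3,4) at t=0.5176
    x: enter (2,4) at t=1.5529
    y: enter (2,3) at t=2.5500
    x: enter (1,3) at t=2.5882
    x: enter (0,3) at t=3.6235 ← occupied
  → r_2 = 3.6235
beam 3: φ=0°, α=240°
  dir = (cos 240°, sin 240°) = (-0.5000, -0.8660); from cell (4,4)
  next x-line at t=1.0000, next y-line at t=0.7621; Δt_x=2.0000, Δt_y=1.1547
    y: enter (4,3) at t=0.7621
    x: enter (3,3) at t=1.0000
    y: enter (3,2) at t=1.9168
    x: enter (2,2) at t=3.0000 ← occupied
  → r_3 = 3.0000
beam 4: φ=45°, α=285°
  dir = (cos 285°, sin 285°) = (0.2588, -0.9659); from cell (4,4)
  next x-line at t=1.9319, next y-line at t=0.6833; Δt_x=3.8637, Δt_y=1.0353
    y: enter (4,3) at t=0.6833
    y: enter (4,2) at t=1.7186
    x: enter (5,2) at t=1.9319 ← occupied
  → r_4 = 1.9319
beam 5: φ=90°, α=330°
  dir = (cos 330°, sin 330°) = (0.8660, -0.5000); from cell (4,4)
  next x-line at t=0.5774, next y-line at t=1.3200; Δt_x=1.1547, Δt_y=2.0000
    x: enter (5,4) at t=0.5774 ← occupied
  → r_5 = 0.5774

ranges = [0.6800, 3.6235, 3.0000, 1.9319, 0.5774]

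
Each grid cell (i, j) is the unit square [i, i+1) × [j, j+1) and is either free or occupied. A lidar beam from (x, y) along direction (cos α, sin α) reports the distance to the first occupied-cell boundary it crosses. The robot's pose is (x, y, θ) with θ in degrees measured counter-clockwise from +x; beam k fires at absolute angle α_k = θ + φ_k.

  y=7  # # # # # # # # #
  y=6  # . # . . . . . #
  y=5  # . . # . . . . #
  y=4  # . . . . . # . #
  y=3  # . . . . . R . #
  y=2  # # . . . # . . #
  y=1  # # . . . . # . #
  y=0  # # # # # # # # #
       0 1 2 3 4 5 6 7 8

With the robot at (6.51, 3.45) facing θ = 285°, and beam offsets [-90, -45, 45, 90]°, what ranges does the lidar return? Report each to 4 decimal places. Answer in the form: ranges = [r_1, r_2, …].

beam 1: φ=-90°, α=195°
  d=(-0.9659,-0.2588)  start (6,3)  tX=0.5280 tY=1.7387  stride 1/|dx|=1.0353 1/|dy|=3.8637
    cross x-line → (5,3), t=0.5280
    cross x-line → (4,3), t=1.5633
    cross y-line → (4,2), t=1.7387
    cross x-line → (3,2), t=2.5985
    cross x-line → (2,2), t=3.6338
    cross x-line → (1,2), t=4.6691 (wall)
  → r_1 = 4.6691
beam 2: φ=-45°, α=240°
  d=(-0.5000,-0.8660)  start (6,3)  tX=1.0200 tY=0.5196  stride 1/|dx|=2.0000 1/|dy|=1.1547
    cross y-line → (6,2), t=0.5196
    cross x-line → (5,2), t=1.0200 (wall)
  → r_2 = 1.0200
beam 3: φ=45°, α=330°
  d=(0.8660,-0.5000)  start (6,3)  tX=0.5658 tY=0.9000  stride 1/|dx|=1.1547 1/|dy|=2.0000
    cross x-line → (7,3), t=0.5658
    cross y-line → (7,2), t=0.9000
    cross x-line → (8,2), t=1.7205 (wall)
  → r_3 = 1.7205
beam 4: φ=90°, α=15°
  d=(0.9659,0.2588)  start (6,3)  tX=0.5073 tY=2.1250  stride 1/|dx|=1.0353 1/|dy|=3.8637
    cross x-line → (7,3), t=0.5073
    cross x-line → (8,3), t=1.5426 (wall)
  → r_4 = 1.5426

ranges = [4.6691, 1.0200, 1.7205, 1.5426]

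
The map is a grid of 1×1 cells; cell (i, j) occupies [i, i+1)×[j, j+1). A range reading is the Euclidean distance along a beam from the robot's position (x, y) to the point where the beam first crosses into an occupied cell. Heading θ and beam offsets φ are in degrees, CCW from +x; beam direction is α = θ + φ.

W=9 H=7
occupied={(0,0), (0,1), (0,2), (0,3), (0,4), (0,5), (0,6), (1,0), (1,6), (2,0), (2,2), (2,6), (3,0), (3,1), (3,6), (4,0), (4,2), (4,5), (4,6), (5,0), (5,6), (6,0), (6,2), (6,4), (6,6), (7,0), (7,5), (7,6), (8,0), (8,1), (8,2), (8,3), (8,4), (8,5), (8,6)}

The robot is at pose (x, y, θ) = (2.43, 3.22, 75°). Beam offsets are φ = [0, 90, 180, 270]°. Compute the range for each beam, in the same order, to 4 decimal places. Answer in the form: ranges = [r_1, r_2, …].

beam 1: φ=0°, α=75°
  dir = (cos 75°, sin 75°) = (0.2588, 0.9659); from cell (2,3)
  next x-line at t=2.2023, next y-line at t=0.8075; Δt_x=3.8637, Δt_y=1.0353
    y: enter (2,4) at t=0.8075
    y: enter (2,5) at t=1.8428
    x: enter (3,5) at t=2.2023
    y: enter (3,6) at t=2.8781 ← occupied
  → r_1 = 2.8781
beam 2: φ=90°, α=165°
  dir = (cos 165°, sin 165°) = (-0.9659, 0.2588); from cell (2,3)
  next x-line at t=0.4452, next y-line at t=3.0137; Δt_x=1.0353, Δt_y=3.8637
    x: enter (1,3) at t=0.4452
    x: enter (0,3) at t=1.4804 ← occupied
  → r_2 = 1.4804
beam 3: φ=180°, α=255°
  dir = (cos 255°, sin 255°) = (-0.2588, -0.9659); from cell (2,3)
  next x-line at t=1.6614, next y-line at t=0.2278; Δt_x=3.8637, Δt_y=1.0353
    y: enter (2,2) at t=0.2278 ← occupied
  → r_3 = 0.2278
beam 4: φ=270°, α=345°
  dir = (cos 345°, sin 345°) = (0.9659, -0.2588); from cell (2,3)
  next x-line at t=0.5901, next y-line at t=0.8500; Δt_x=1.0353, Δt_y=3.8637
    x: enter (3,3) at t=0.5901
    y: enter (3,2) at t=0.8500
    x: enter (4,2) at t=1.6254 ← occupied
  → r_4 = 1.6254

ranges = [2.8781, 1.4804, 0.2278, 1.6254]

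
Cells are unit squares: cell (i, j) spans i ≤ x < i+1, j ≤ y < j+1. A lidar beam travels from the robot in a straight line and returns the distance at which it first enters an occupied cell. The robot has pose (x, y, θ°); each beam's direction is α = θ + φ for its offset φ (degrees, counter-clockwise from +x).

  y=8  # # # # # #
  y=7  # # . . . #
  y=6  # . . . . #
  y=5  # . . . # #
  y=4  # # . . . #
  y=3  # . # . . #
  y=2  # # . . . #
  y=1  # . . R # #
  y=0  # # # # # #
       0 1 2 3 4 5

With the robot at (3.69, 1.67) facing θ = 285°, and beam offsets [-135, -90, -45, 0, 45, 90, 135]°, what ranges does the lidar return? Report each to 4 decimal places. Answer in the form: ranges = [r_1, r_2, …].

beam 1: φ=-135°, α=150°
  cosα=-0.8660 sinα=0.5000 | (3,1) | tMaxX 0.7967 tMaxY 0.6600 | tΔX 1.1547 tΔY 2.0000
    t=0.6600 [y] (3,2)
    t=0.7967 [x] (2,2)
    t=1.9514 [x] (1,2) — stop
  → r_1 = 1.9514
beam 2: φ=-90°, α=195°
  cosα=-0.9659 sinα=-0.2588 | (3,1) | tMaxX 0.7143 tMaxY 2.5887 | tΔX 1.0353 tΔY 3.8637
    t=0.7143 [x] (2,1)
    t=1.7496 [x] (1,1)
    t=2.5887 [y] (1,0) — stop
  → r_2 = 2.5887
beam 3: φ=-45°, α=240°
  cosα=-0.5000 sinα=-0.8660 | (3,1) | tMaxX 1.3800 tMaxY 0.7736 | tΔX 2.0000 tΔY 1.1547
    t=0.7736 [y] (3,0) — stop
  → r_3 = 0.7736
beam 4: φ=0°, α=285°
  cosα=0.2588 sinα=-0.9659 | (3,1) | tMaxX 1.1977 tMaxY 0.6936 | tΔX 3.8637 tΔY 1.0353
    t=0.6936 [y] (3,0) — stop
  → r_4 = 0.6936
beam 5: φ=45°, α=330°
  cosα=0.8660 sinα=-0.5000 | (3,1) | tMaxX 0.3580 tMaxY 1.3400 | tΔX 1.1547 tΔY 2.0000
    t=0.3580 [x] (4,1) — stop
  → r_5 = 0.3580
beam 6: φ=90°, α=15°
  cosα=0.9659 sinα=0.2588 | (3,1) | tMaxX 0.3209 tMaxY 1.2750 | tΔX 1.0353 tΔY 3.8637
    t=0.3209 [x] (4,1) — stop
  → r_6 = 0.3209
beam 7: φ=135°, α=60°
  cosα=0.5000 sinα=0.8660 | (3,1) | tMaxX 0.6200 tMaxY 0.3811 | tΔX 2.0000 tΔY 1.1547
    t=0.3811 [y] (3,2)
    t=0.6200 [x] (4,2)
    t=1.5358 [y] (4,3)
    t=2.6200 [x] (5,3) — stop
  → r_7 = 2.6200

ranges = [1.9514, 2.5887, 0.7736, 0.6936, 0.3580, 0.3209, 2.6200]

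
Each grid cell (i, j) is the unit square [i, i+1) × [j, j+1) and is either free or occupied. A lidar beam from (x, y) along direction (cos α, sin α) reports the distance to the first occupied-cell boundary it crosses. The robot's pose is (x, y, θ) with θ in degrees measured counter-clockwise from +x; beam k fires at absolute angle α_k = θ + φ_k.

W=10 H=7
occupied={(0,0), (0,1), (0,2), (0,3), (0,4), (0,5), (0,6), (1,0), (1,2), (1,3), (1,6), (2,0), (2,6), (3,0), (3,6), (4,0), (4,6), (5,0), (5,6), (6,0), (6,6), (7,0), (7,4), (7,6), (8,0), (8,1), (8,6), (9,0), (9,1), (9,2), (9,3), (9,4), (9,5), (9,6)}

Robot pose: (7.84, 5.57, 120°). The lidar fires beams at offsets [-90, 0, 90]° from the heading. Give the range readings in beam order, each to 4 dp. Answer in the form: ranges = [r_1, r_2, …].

ranges = [0.8600, 0.4965, 6.7435]

beam 1: φ=-90°, α=30°
  dir = (cos 30°, sin 30°) = (0.8660, 0.5000); from cell (7,5)
  next x-line at t=0.1848, next y-line at t=0.8600; Δt_x=1.1547, Δt_y=2.0000
    x: enter (8,5) at t=0.1848
    y: enter (8,6) at t=0.8600 ← occupied
  → r_1 = 0.8600
beam 2: φ=0°, α=120°
  dir = (cos 120°, sin 120°) = (-0.5000, 0.8660); from cell (7,5)
  next x-line at t=1.6800, next y-line at t=0.4965; Δt_x=2.0000, Δt_y=1.1547
    y: enter (7,6) at t=0.4965 ← occupied
  → r_2 = 0.4965
beam 3: φ=90°, α=210°
  dir = (cos 210°, sin 210°) = (-0.8660, -0.5000); from cell (7,5)
  next x-line at t=0.9699, next y-line at t=1.1400; Δt_x=1.1547, Δt_y=2.0000
    x: enter (6,5) at t=0.9699
    y: enter (6,4) at t=1.1400
    x: enter (5,4) at t=2.1246
    y: enter (5,3) at t=3.1400
    x: enter (4,3) at t=3.2793
    x: enter (3,3) at t=4.4341
    y: enter (3,2) at t=5.1400
    x: enter (2,2) at t=5.5888
    x: enter (1,2) at t=6.7435 ← occupied
  → r_3 = 6.7435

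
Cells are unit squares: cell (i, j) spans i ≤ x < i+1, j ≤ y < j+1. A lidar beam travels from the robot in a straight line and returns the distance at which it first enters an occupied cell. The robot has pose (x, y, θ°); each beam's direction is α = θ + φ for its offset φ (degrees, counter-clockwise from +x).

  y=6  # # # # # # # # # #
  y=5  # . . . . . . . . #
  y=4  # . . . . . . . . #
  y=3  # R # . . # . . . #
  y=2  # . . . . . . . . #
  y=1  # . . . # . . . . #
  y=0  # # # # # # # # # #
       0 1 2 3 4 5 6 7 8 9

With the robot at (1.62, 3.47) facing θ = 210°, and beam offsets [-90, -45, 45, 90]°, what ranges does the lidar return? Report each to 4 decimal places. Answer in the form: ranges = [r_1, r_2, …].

ranges = [1.2400, 0.6419, 2.3955, 2.8521]

beam 1: φ=-90°, α=120°
  direction (-0.5000, 0.8660); cell (1,3); t to first gridline: x 1.2400, y 0.6120 (then +2.0000 / +1.1547)
    (1,4) via y @ 0.6120
    (0,4) via x @ 1.2400  # hit
  → r_1 = 1.2400
beam 2: φ=-45°, α=165°
  direction (-0.9659, 0.2588); cell (1,3); t to first gridline: x 0.6419, y 2.0478 (then +1.0353 / +3.8637)
    (0,3) via x @ 0.6419  # hit
  → r_2 = 0.6419
beam 3: φ=45°, α=255°
  direction (-0.2588, -0.9659); cell (1,3); t to first gridline: x 2.3955, y 0.4866 (then +3.8637 / +1.0353)
    (1,2) via y @ 0.4866
    (1,1) via y @ 1.5219
    (0,1) via x @ 2.3955  # hit
  → r_3 = 2.3955
beam 4: φ=90°, α=300°
  direction (0.5000, -0.8660); cell (1,3); t to first gridline: x 0.7600, y 0.5427 (then +2.0000 / +1.1547)
    (1,2) via y @ 0.5427
    (2,2) via x @ 0.7600
    (2,1) via y @ 1.6974
    (3,1) via x @ 2.7600
    (3,0) via y @ 2.8521  # hit
  → r_4 = 2.8521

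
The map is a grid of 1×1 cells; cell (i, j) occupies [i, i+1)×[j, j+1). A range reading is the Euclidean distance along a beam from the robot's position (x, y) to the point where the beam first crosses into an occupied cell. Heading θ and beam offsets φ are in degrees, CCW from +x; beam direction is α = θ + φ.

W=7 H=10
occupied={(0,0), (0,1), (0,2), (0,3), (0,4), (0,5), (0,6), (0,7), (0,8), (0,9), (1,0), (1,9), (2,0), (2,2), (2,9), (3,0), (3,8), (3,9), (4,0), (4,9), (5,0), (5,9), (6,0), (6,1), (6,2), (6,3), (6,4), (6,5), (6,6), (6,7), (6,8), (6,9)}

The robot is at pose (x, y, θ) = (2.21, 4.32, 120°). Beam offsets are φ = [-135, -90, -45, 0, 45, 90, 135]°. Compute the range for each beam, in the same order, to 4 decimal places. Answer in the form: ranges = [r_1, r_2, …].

ranges = [3.9237, 4.3763, 3.8098, 2.4200, 1.2527, 1.3972, 3.4371]

beam 1: φ=-135°, α=345°
  cosα=0.9659 sinα=-0.2588 | (2,4) | tMaxX 0.8179 tMaxY 1.2364 | tΔX 1.0353 tΔY 3.8637
    t=0.8179 [x] (3,4)
    t=1.2364 [y] (3,3)
    t=1.8531 [x] (4,3)
    t=2.8884 [x] (5,3)
    t=3.9237 [x] (6,3) — stop
  → r_1 = 3.9237
beam 2: φ=-90°, α=30°
  cosα=0.8660 sinα=0.5000 | (2,4) | tMaxX 0.9122 tMaxY 1.3600 | tΔX 1.1547 tΔY 2.0000
    t=0.9122 [x] (3,4)
    t=1.3600 [y] (3,5)
    t=2.0669 [x] (4,5)
    t=3.2216 [x] (5,5)
    t=3.3600 [y] (5,6)
    t=4.3763 [x] (6,6) — stop
  → r_2 = 4.3763
beam 3: φ=-45°, α=75°
  cosα=0.2588 sinα=0.9659 | (2,4) | tMaxX 3.0523 tMaxY 0.7040 | tΔX 3.8637 tΔY 1.0353
    t=0.7040 [y] (2,5)
    t=1.7393 [y] (2,6)
    t=2.7745 [y] (2,7)
    t=3.0523 [x] (3,7)
    t=3.8098 [y] (3,8) — stop
  → r_3 = 3.8098
beam 4: φ=0°, α=120°
  cosα=-0.5000 sinα=0.8660 | (2,4) | tMaxX 0.4200 tMaxY 0.7852 | tΔX 2.0000 tΔY 1.1547
    t=0.4200 [x] (1,4)
    t=0.7852 [y] (1,5)
    t=1.9399 [y] (1,6)
    t=2.4200 [x] (0,6) — stop
  → r_4 = 2.4200
beam 5: φ=45°, α=165°
  cosα=-0.9659 sinα=0.2588 | (2,4) | tMaxX 0.2174 tMaxY 2.6273 | tΔX 1.0353 tΔY 3.8637
    t=0.2174 [x] (1,4)
    t=1.2527 [x] (0,4) — stop
  → r_5 = 1.2527
beam 6: φ=90°, α=210°
  cosα=-0.8660 sinα=-0.5000 | (2,4) | tMaxX 0.2425 tMaxY 0.6400 | tΔX 1.1547 tΔY 2.0000
    t=0.2425 [x] (1,4)
    t=0.6400 [y] (1,3)
    t=1.3972 [x] (0,3) — stop
  → r_6 = 1.3972
beam 7: φ=135°, α=255°
  cosα=-0.2588 sinα=-0.9659 | (2,4) | tMaxX 0.8114 tMaxY 0.3313 | tΔX 3.8637 tΔY 1.0353
    t=0.3313 [y] (2,3)
    t=0.8114 [x] (1,3)
    t=1.3666 [y] (1,2)
    t=2.4018 [y] (1,1)
    t=3.4371 [y] (1,0) — stop
  → r_7 = 3.4371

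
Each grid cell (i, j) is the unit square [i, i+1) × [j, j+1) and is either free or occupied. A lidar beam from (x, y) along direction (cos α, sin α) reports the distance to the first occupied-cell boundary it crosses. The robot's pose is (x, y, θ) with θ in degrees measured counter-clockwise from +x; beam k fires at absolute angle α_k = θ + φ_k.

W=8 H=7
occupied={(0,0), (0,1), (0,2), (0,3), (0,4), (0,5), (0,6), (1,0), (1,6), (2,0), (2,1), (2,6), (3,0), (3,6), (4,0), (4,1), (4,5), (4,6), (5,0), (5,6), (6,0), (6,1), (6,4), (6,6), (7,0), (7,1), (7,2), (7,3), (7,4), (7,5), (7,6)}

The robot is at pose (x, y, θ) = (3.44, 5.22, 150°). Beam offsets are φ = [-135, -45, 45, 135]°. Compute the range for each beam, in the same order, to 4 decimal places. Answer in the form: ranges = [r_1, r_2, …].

ranges = [0.5798, 0.8075, 2.5261, 3.3336]

beam 1: φ=-135°, α=15°
  d=(0.9659,0.2588)  start (3,5)  tX=0.5798 tY=3.0137  stride 1/|dx|=1.0353 1/|dy|=3.8637
    cross x-line → (4,5), t=0.5798 (wall)
  → r_1 = 0.5798
beam 2: φ=-45°, α=105°
  d=(-0.2588,0.9659)  start (3,5)  tX=1.7000 tY=0.8075  stride 1/|dx|=3.8637 1/|dy|=1.0353
    cross y-line → (3,6), t=0.8075 (wall)
  → r_2 = 0.8075
beam 3: φ=45°, α=195°
  d=(-0.9659,-0.2588)  start (3,5)  tX=0.4555 tY=0.8500  stride 1/|dx|=1.0353 1/|dy|=3.8637
    cross x-line → (2,5), t=0.4555
    cross y-line → (2,4), t=0.8500
    cross x-line → (1,4), t=1.4908
    cross x-line → (0,4), t=2.5261 (wall)
  → r_3 = 2.5261
beam 4: φ=135°, α=285°
  d=(0.2588,-0.9659)  start (3,5)  tX=2.1637 tY=0.2278  stride 1/|dx|=3.8637 1/|dy|=1.0353
    cross y-line → (3,4), t=0.2278
    cross y-line → (3,3), t=1.2630
    cross x-line → (4,3), t=2.1637
    cross y-line → (4,2), t=2.2983
    cross y-line → (4,1), t=3.3336 (wall)
  → r_4 = 3.3336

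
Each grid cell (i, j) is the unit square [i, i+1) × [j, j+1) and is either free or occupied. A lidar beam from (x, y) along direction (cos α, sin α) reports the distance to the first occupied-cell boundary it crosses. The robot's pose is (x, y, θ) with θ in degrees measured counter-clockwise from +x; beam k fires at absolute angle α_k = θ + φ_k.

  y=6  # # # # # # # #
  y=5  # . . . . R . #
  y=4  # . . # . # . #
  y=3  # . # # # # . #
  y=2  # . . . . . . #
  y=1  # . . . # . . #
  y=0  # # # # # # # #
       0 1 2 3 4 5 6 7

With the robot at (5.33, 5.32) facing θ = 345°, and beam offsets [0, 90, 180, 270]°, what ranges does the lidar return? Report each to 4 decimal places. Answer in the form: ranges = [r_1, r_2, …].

beam 1: φ=0°, α=345°
  direction (0.9659, -0.2588); cell (5,5); t to first gridline: x 0.6936, y 1.2364 (then +1.0353 / +3.8637)
    (6,5) via x @ 0.6936
    (6,4) via y @ 1.2364
    (7,4) via x @ 1.7289  # hit
  → r_1 = 1.7289
beam 2: φ=90°, α=75°
  direction (0.2588, 0.9659); cell (5,5); t to first gridline: x 2.5887, y 0.7040 (then +3.8637 / +1.0353)
    (5,6) via y @ 0.7040  # hit
  → r_2 = 0.7040
beam 3: φ=180°, α=165°
  direction (-0.9659, 0.2588); cell (5,5); t to first gridline: x 0.3416, y 2.6273 (then +1.0353 / +3.8637)
    (4,5) via x @ 0.3416
    (3,5) via x @ 1.3769
    (2,5) via x @ 2.4122
    (2,6) via y @ 2.6273  # hit
  → r_3 = 2.6273
beam 4: φ=270°, α=255°
  direction (-0.2588, -0.9659); cell (5,5); t to first gridline: x 1.2750, y 0.3313 (then +3.8637 / +1.0353)
    (5,4) via y @ 0.3313  # hit
  → r_4 = 0.3313

ranges = [1.7289, 0.7040, 2.6273, 0.3313]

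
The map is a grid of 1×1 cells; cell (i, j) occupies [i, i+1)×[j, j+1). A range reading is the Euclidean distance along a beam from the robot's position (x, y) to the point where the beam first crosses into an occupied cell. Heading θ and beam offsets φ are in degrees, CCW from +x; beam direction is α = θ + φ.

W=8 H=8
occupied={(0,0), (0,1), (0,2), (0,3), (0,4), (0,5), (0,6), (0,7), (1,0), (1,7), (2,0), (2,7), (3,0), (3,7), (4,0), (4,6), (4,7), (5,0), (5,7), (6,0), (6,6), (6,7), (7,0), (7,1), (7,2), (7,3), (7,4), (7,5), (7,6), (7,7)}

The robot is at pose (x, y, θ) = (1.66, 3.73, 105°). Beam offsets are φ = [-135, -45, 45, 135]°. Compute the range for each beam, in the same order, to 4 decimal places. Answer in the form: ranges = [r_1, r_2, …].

ranges = [5.4600, 3.7759, 0.7621, 1.3200]

beam 1: φ=-135°, α=330°
  d=(0.8660,-0.5000)  start (1,3)  tX=0.3926 tY=1.4600  stride 1/|dx|=1.1547 1/|dy|=2.0000
    cross x-line → (2,3), t=0.3926
    cross y-line → (2,2), t=1.4600
    cross x-line → (3,2), t=1.5473
    cross x-line → (4,2), t=2.7020
    cross y-line → (4,1), t=3.4600
    cross x-line → (5,1), t=3.8567
    cross x-line → (6,1), t=5.0114
    cross y-line → (6,0), t=5.4600 (wall)
  → r_1 = 5.4600
beam 2: φ=-45°, α=60°
  d=(0.5000,0.8660)  start (1,3)  tX=0.6800 tY=0.3118  stride 1/|dx|=2.0000 1/|dy|=1.1547
    cross y-line → (1,4), t=0.3118
    cross x-line → (2,4), t=0.6800
    cross y-line → (2,5), t=1.4665
    cross y-line → (2,6), t=2.6212
    cross x-line → (3,6), t=2.6800
    cross y-line → (3,7), t=3.7759 (wall)
  → r_2 = 3.7759
beam 3: φ=45°, α=150°
  d=(-0.8660,0.5000)  start (1,3)  tX=0.7621 tY=0.5400  stride 1/|dx|=1.1547 1/|dy|=2.0000
    cross y-line → (1,4), t=0.5400
    cross x-line → (0,4), t=0.7621 (wall)
  → r_3 = 0.7621
beam 4: φ=135°, α=240°
  d=(-0.5000,-0.8660)  start (1,3)  tX=1.3200 tY=0.8429  stride 1/|dx|=2.0000 1/|dy|=1.1547
    cross y-line → (1,2), t=0.8429
    cross x-line → (0,2), t=1.3200 (wall)
  → r_4 = 1.3200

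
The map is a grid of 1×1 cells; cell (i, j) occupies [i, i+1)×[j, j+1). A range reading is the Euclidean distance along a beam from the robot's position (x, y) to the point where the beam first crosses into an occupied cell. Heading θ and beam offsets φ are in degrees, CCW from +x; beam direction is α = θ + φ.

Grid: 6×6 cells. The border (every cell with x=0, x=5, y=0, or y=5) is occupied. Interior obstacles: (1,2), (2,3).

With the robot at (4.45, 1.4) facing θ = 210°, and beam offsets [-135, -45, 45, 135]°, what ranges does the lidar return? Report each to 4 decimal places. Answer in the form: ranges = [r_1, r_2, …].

beam 1: φ=-135°, α=75°
  cosα=0.2588 sinα=0.9659 | (4,1) | tMaxX 2.1250 tMaxY 0.6212 | tΔX 3.8637 tΔY 1.0353
    t=0.6212 [y] (4,2)
    t=1.6564 [y] (4,3)
    t=2.1250 [x] (5,3) — stop
  → r_1 = 2.1250
beam 2: φ=-45°, α=165°
  cosα=-0.9659 sinα=0.2588 | (4,1) | tMaxX 0.4659 tMaxY 2.3182 | tΔX 1.0353 tΔY 3.8637
    t=0.4659 [x] (3,1)
    t=1.5012 [x] (2,1)
    t=2.3182 [y] (2,2)
    t=2.5364 [x] (1,2) — stop
  → r_2 = 2.5364
beam 3: φ=45°, α=255°
  cosα=-0.2588 sinα=-0.9659 | (4,1) | tMaxX 1.7387 tMaxY 0.4141 | tΔX 3.8637 tΔY 1.0353
    t=0.4141 [y] (4,0) — stop
  → r_3 = 0.4141
beam 4: φ=135°, α=345°
  cosα=0.9659 sinα=-0.2588 | (4,1) | tMaxX 0.5694 tMaxY 1.5455 | tΔX 1.0353 tΔY 3.8637
    t=0.5694 [x] (5,1) — stop
  → r_4 = 0.5694

ranges = [2.1250, 2.5364, 0.4141, 0.5694]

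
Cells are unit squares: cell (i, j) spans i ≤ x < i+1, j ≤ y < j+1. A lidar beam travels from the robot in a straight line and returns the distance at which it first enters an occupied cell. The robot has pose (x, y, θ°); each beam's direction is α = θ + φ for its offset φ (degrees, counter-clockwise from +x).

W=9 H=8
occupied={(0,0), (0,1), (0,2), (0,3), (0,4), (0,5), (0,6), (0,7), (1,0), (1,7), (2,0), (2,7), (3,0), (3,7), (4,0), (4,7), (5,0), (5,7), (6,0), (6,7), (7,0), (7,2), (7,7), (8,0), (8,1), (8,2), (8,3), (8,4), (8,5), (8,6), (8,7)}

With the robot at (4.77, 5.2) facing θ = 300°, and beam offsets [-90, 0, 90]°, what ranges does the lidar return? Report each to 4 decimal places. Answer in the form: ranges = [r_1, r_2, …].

ranges = [4.3532, 4.8497, 3.6000]

beam 1: φ=-90°, α=210°
  cosα=-0.8660 sinα=-0.5000 | (4,5) | tMaxX 0.8891 tMaxY 0.4000 | tΔX 1.1547 tΔY 2.0000
    t=0.4000 [y] (4,4)
    t=0.8891 [x] (3,4)
    t=2.0438 [x] (2,4)
    t=2.4000 [y] (2,3)
    t=3.1985 [x] (1,3)
    t=4.3532 [x] (0,3) — stop
  → r_1 = 4.3532
beam 2: φ=0°, α=300°
  cosα=0.5000 sinα=-0.8660 | (4,5) | tMaxX 0.4600 tMaxY 0.2309 | tΔX 2.0000 tΔY 1.1547
    t=0.2309 [y] (4,4)
    t=0.4600 [x] (5,4)
    t=1.3856 [y] (5,3)
    t=2.4600 [x] (6,3)
    t=2.5403 [y] (6,2)
    t=3.6950 [y] (6,1)
    t=4.4600 [x] (7,1)
    t=4.8497 [y] (7,0) — stop
  → r_2 = 4.8497
beam 3: φ=90°, α=30°
  cosα=0.8660 sinα=0.5000 | (4,5) | tMaxX 0.2656 tMaxY 1.6000 | tΔX 1.1547 tΔY 2.0000
    t=0.2656 [x] (5,5)
    t=1.4203 [x] (6,5)
    t=1.6000 [y] (6,6)
    t=2.5750 [x] (7,6)
    t=3.6000 [y] (7,7) — stop
  → r_3 = 3.6000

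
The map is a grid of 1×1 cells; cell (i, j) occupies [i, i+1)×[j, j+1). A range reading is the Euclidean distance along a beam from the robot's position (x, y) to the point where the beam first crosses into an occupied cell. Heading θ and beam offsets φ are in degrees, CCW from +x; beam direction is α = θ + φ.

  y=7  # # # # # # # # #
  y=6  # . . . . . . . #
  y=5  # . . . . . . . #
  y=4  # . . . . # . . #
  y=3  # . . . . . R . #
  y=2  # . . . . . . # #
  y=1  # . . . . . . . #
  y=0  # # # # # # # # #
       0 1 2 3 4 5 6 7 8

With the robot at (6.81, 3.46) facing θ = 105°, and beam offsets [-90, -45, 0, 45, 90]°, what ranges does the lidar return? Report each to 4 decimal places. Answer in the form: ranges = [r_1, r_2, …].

ranges = [1.2320, 2.3800, 3.6649, 1.0800, 6.0150]

beam 1: φ=-90°, α=15°
  cosα=0.9659 sinα=0.2588 | (6,3) | tMaxX 0.1967 tMaxY 2.0864 | tΔX 1.0353 tΔY 3.8637
    t=0.1967 [x] (7,3)
    t=1.2320 [x] (8,3) — stop
  → r_1 = 1.2320
beam 2: φ=-45°, α=60°
  cosα=0.5000 sinα=0.8660 | (6,3) | tMaxX 0.3800 tMaxY 0.6235 | tΔX 2.0000 tΔY 1.1547
    t=0.3800 [x] (7,3)
    t=0.6235 [y] (7,4)
    t=1.7782 [y] (7,5)
    t=2.3800 [x] (8,5) — stop
  → r_2 = 2.3800
beam 3: φ=0°, α=105°
  cosα=-0.2588 sinα=0.9659 | (6,3) | tMaxX 3.1296 tMaxY 0.5590 | tΔX 3.8637 tΔY 1.0353
    t=0.5590 [y] (6,4)
    t=1.5943 [y] (6,5)
    t=2.6296 [y] (6,6)
    t=3.1296 [x] (5,6)
    t=3.6649 [y] (5,7) — stop
  → r_3 = 3.6649
beam 4: φ=45°, α=150°
  cosα=-0.8660 sinα=0.5000 | (6,3) | tMaxX 0.9353 tMaxY 1.0800 | tΔX 1.1547 tΔY 2.0000
    t=0.9353 [x] (5,3)
    t=1.0800 [y] (5,4) — stop
  → r_4 = 1.0800
beam 5: φ=90°, α=195°
  cosα=-0.9659 sinα=-0.2588 | (6,3) | tMaxX 0.8386 tMaxY 1.7773 | tΔX 1.0353 tΔY 3.8637
    t=0.8386 [x] (5,3)
    t=1.7773 [y] (5,2)
    t=1.8738 [x] (4,2)
    t=2.9091 [x] (3,2)
    t=3.9444 [x] (2,2)
    t=4.9797 [x] (1,2)
    t=5.6410 [y] (1,1)
    t=6.0150 [x] (0,1) — stop
  → r_5 = 6.0150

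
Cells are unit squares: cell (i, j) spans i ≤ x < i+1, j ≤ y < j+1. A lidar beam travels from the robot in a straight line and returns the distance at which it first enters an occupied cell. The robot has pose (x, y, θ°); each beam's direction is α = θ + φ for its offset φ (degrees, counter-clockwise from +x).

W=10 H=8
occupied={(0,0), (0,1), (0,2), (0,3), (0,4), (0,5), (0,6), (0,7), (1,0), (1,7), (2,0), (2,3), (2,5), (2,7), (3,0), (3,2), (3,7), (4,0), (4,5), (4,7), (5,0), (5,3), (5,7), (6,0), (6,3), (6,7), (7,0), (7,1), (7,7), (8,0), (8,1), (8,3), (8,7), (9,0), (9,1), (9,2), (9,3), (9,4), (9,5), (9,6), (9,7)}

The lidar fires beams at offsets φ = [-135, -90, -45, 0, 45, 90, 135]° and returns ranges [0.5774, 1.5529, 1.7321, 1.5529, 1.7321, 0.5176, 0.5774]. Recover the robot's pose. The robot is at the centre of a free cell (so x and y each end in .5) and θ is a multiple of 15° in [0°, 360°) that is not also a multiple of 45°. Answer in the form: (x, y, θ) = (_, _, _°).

(x, y, θ) = (2.5, 2.5, 255°)

The pose lattice has 39·16 = 624 candidates. Test each by forward raycasting.
  (3.5, 6.5, 345°): beam 1 = 1.0000 ≠ 0.5774 ✗
  (1.5, 3.5, 150°): beam 1 = 0.5176 ≠ 0.5774 ✗
  (7.5, 6.5, 300°): beam 1 = 1.9319 ≠ 0.5774 ✗
  …
  (2.5, 2.5, 255°): r_1=0.5774, r_2=1.5529, r_3=1.7321, r_4=1.5529, r_5=1.7321, r_6=0.5176, r_7=0.5774 — all match ✓
Only this pose fits every beam.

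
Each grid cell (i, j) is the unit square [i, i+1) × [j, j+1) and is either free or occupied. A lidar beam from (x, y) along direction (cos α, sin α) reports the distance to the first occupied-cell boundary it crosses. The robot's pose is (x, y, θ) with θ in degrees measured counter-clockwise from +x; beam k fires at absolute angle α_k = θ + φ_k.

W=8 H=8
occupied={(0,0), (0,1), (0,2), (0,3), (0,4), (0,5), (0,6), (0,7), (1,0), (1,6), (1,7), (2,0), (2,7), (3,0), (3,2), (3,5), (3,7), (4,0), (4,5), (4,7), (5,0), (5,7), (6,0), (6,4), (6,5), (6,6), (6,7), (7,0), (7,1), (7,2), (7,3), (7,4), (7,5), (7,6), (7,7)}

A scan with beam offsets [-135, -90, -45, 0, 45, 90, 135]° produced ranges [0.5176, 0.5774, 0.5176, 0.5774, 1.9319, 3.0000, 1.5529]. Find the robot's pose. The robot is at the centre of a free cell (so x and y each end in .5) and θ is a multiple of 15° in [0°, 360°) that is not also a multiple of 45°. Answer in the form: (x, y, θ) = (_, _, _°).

(x, y, θ) = (1.5, 5.5, 210°)

Enumerate (i+0.5, j+0.5, θ) over the 29 free cells and 16 admissible headings. For each, cast all 7 beams and compare to the given ranges.
  (1.5, 4.5, 285°): beam 1 = 0.5774 ≠ 0.5176 ✗
  (4.5, 2.5, 15°): beam 1 = 1.7321 ≠ 0.5176 ✗
  (2.5, 6.5, 195°): beam 1 = 0.5774 ≠ 0.5176 ✗
  …
  (1.5, 5.5, 210°): r_1=0.5176, r_2=0.5774, r_3=0.5176, r_4=0.5774, r_5=1.9319, r_6=3.0000, r_7=1.5529 — all match ✓
No second candidate reproduces the full scan.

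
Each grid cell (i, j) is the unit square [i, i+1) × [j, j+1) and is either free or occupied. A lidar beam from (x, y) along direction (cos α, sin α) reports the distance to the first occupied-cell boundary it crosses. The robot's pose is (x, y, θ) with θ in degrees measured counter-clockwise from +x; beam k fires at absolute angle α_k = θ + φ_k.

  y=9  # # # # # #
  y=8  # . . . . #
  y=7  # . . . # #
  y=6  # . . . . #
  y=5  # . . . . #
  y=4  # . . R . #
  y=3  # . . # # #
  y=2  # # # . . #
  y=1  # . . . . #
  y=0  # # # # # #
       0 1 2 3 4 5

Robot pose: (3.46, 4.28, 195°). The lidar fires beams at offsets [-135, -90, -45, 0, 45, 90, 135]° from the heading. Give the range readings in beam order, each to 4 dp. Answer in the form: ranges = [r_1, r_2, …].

ranges = [3.0800, 4.8865, 2.8406, 2.5468, 0.3233, 0.2899, 0.5600]

beam 1: φ=-135°, α=60°
  direction (0.5000, 0.8660); cell (3,4); t to first gridline: x 1.0800, y 0.8314 (then +2.0000 / +1.1547)
    (3,5) via y @ 0.8314
    (4,5) via x @ 1.0800
    (4,6) via y @ 1.9861
    (5,6) via x @ 3.0800  # hit
  → r_1 = 3.0800
beam 2: φ=-90°, α=105°
  direction (-0.2588, 0.9659); cell (3,4); t to first gridline: x 1.7773, y 0.7454 (then +3.8637 / +1.0353)
    (3,5) via y @ 0.7454
    (2,5) via x @ 1.7773
    (2,6) via y @ 1.7807
    (2,7) via y @ 2.8160
    (2,8) via y @ 3.8512
    (2,9) via y @ 4.8865  # hit
  → r_2 = 4.8865
beam 3: φ=-45°, α=150°
  direction (-0.8660, 0.5000); cell (3,4); t to first gridline: x 0.5312, y 1.4400 (then +1.1547 / +2.0000)
    (2,4) via x @ 0.5312
    (2,5) via y @ 1.4400
    (1,5) via x @ 1.6859
    (0,5) via x @ 2.8406  # hit
  → r_3 = 2.8406
beam 4: φ=0°, α=195°
  direction (-0.9659, -0.2588); cell (3,4); t to first gridline: x 0.4762, y 1.0818 (then +1.0353 / +3.8637)
    (2,4) via x @ 0.4762
    (2,3) via y @ 1.0818
    (1,3) via x @ 1.5115
    (0,3) via x @ 2.5468  # hit
  → r_4 = 2.5468
beam 5: φ=45°, α=240°
  direction (-0.5000, -0.8660); cell (3,4); t to first gridline: x 0.9200, y 0.3233 (then +2.0000 / +1.1547)
    (3,3) via y @ 0.3233  # hit
  → r_5 = 0.3233
beam 6: φ=90°, α=285°
  direction (0.2588, -0.9659); cell (3,4); t to first gridline: x 2.0864, y 0.2899 (then +3.8637 / +1.0353)
    (3,3) via y @ 0.2899  # hit
  → r_6 = 0.2899
beam 7: φ=135°, α=330°
  direction (0.8660, -0.5000); cell (3,4); t to first gridline: x 0.6235, y 0.5600 (then +1.1547 / +2.0000)
    (3,3) via y @ 0.5600  # hit
  → r_7 = 0.5600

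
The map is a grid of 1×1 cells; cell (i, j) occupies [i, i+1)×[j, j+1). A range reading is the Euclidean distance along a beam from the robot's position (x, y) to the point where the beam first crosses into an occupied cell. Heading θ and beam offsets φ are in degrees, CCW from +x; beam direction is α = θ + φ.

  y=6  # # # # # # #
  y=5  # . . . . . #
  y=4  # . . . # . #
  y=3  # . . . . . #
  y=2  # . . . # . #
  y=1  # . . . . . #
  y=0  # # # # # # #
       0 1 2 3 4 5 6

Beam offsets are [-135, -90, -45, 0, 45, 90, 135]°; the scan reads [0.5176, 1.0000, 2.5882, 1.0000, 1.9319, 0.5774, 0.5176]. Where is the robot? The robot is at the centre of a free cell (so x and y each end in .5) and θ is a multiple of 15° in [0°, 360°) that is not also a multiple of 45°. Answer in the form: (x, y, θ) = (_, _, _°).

(x, y, θ) = (5.5, 1.5, 150°)

Enumerate (i+0.5, j+0.5, θ) over the 23 free cells and 16 admissible headings. For each, cast all 7 beams and compare to the given ranges.
  (5.5, 1.5, 60°): beam 2 = 0.5774 ≠ 1.0000 ✗
  (4.5, 3.5, 285°): beam 1 = 4.0415 ≠ 0.5176 ✗
  (4.5, 5.5, 255°): beam 1 = 0.5774 ≠ 0.5176 ✗
  (1.5, 2.5, 195°): beam 1 = 4.0415 ≠ 0.5176 ✗
  (3.5, 5.5, 165°): beam 1 = 1.0000 ≠ 0.5176 ✗
  …
  (5.5, 1.5, 150°): r_1=0.5176, r_2=1.0000, r_3=2.5882, r_4=1.0000, r_5=1.9319, r_6=0.5774, r_7=0.5176 — all match ✓
Only this pose fits every beam.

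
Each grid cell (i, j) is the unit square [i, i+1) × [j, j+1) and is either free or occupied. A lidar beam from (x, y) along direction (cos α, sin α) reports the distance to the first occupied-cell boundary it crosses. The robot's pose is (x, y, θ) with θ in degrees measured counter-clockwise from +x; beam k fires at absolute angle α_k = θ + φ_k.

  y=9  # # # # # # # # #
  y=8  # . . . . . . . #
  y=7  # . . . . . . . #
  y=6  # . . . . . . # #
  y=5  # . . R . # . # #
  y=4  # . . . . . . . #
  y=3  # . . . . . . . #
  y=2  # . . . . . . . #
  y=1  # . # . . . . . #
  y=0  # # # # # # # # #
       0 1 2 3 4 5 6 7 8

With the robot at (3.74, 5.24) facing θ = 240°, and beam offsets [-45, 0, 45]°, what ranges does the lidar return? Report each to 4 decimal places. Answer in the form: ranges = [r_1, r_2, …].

beam 1: φ=-45°, α=195°
  direction (-0.9659, -0.2588); cell (3,5); t to first gridline: x 0.7661, y 0.9273 (then +1.0353 / +3.8637)
    (2,5) via x @ 0.7661
    (2,4) via y @ 0.9273
    (1,4) via x @ 1.8014
    (0,4) via x @ 2.8367  # hit
  → r_1 = 2.8367
beam 2: φ=0°, α=240°
  direction (-0.5000, -0.8660); cell (3,5); t to first gridline: x 1.4800, y 0.2771 (then +2.0000 / +1.1547)
    (3,4) via y @ 0.2771
    (3,3) via y @ 1.4318
    (2,3) via x @ 1.4800
    (2,2) via y @ 2.5865
    (1,2) via x @ 3.4800
    (1,1) via y @ 3.7412
    (1,0) via y @ 4.8959  # hit
  → r_2 = 4.8959
beam 3: φ=45°, α=285°
  direction (0.2588, -0.9659); cell (3,5); t to first gridline: x 1.0046, y 0.2485 (then +3.8637 / +1.0353)
    (3,4) via y @ 0.2485
    (4,4) via x @ 1.0046
    (4,3) via y @ 1.2837
    (4,2) via y @ 2.3190
    (4,1) via y @ 3.3543
    (4,0) via y @ 4.3896  # hit
  → r_3 = 4.3896

ranges = [2.8367, 4.8959, 4.3896]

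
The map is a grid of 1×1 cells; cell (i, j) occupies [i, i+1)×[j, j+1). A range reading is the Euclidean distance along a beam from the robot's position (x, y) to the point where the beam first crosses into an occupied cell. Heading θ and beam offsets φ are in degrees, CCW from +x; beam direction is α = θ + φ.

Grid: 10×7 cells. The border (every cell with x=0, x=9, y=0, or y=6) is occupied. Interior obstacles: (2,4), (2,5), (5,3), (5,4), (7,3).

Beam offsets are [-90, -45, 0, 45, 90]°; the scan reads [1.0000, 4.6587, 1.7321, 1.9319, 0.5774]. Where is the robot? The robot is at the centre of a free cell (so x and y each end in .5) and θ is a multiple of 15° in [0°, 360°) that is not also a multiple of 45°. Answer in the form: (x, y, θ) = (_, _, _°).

Enumerate (i+0.5, j+0.5, θ) over the 35 free cells and 16 admissible headings. For each, cast all 5 beams and compare to the given ranges.
  (8.5, 4.5, 195°): beam 1 = 1.5529 ≠ 1.0000 ✗
  (6.5, 5.5, 120°): beam 2 = 0.5176 ≠ 4.6587 ✗
  (8.5, 5.5, 30°): beam 2 = 0.5176 ≠ 4.6587 ✗
  …
  (3.5, 5.5, 330°): r_1=1.0000, r_2=4.6587, r_3=1.7321, r_4=1.9319, r_5=0.5774 — all match ✓
Only this pose fits every beam.

(x, y, θ) = (3.5, 5.5, 330°)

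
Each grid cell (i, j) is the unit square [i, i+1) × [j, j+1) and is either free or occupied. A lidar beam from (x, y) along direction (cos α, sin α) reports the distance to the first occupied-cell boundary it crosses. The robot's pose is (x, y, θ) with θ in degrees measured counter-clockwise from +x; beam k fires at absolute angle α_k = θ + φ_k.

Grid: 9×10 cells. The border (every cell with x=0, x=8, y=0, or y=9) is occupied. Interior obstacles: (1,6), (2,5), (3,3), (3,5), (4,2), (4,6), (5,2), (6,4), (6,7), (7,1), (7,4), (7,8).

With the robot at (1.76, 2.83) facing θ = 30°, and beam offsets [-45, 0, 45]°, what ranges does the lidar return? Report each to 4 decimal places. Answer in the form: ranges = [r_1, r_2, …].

beam 1: φ=-45°, α=345°
  direction (0.9659, -0.2588); cell (1,2); t to first gridline: x 0.2485, y 3.2069 (then +1.0353 / +3.8637)
    (2,2) via x @ 0.2485
    (3,2) via x @ 1.2837
    (4,2) via x @ 2.3190  # hit
  → r_1 = 2.3190
beam 2: φ=0°, α=30°
  direction (0.8660, 0.5000); cell (1,2); t to first gridline: x 0.2771, y 0.3400 (then +1.1547 / +2.0000)
    (2,2) via x @ 0.2771
    (2,3) via y @ 0.3400
    (3,3) via x @ 1.4318  # hit
  → r_2 = 1.4318
beam 3: φ=45°, α=75°
  direction (0.2588, 0.9659); cell (1,2); t to first gridline: x 0.9273, y 0.1760 (then +3.8637 / +1.0353)
    (1,3) via y @ 0.1760
    (2,3) via x @ 0.9273
    (2,4) via y @ 1.2113
    (2,5) via y @ 2.2465  # hit
  → r_3 = 2.2465

ranges = [2.3190, 1.4318, 2.2465]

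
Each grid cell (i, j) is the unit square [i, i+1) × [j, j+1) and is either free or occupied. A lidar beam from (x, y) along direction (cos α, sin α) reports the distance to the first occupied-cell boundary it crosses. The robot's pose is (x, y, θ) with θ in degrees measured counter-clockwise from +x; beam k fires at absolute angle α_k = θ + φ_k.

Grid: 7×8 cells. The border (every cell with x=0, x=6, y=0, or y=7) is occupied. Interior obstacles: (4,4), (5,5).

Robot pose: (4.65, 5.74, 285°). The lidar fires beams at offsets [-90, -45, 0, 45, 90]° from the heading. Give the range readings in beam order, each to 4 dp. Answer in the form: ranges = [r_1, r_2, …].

beam 1: φ=-90°, α=195°
  direction (-0.9659, -0.2588); cell (4,5); t to first gridline: x 0.6729, y 2.8591 (then +1.0353 / +3.8637)
    (3,5) via x @ 0.6729
    (2,5) via x @ 1.7082
    (1,5) via x @ 2.7435
    (1,4) via y @ 2.8591
    (0,4) via x @ 3.7788  # hit
  → r_1 = 3.7788
beam 2: φ=-45°, α=240°
  direction (-0.5000, -0.8660); cell (4,5); t to first gridline: x 1.3000, y 0.8545 (then +2.0000 / +1.1547)
    (4,4) via y @ 0.8545  # hit
  → r_2 = 0.8545
beam 3: φ=0°, α=285°
  direction (0.2588, -0.9659); cell (4,5); t to first gridline: x 1.3523, y 0.7661 (then +3.8637 / +1.0353)
    (4,4) via y @ 0.7661  # hit
  → r_3 = 0.7661
beam 4: φ=45°, α=330°
  direction (0.8660, -0.5000); cell (4,5); t to first gridline: x 0.4041, y 1.4800 (then +1.1547 / +2.0000)
    (5,5) via x @ 0.4041  # hit
  → r_4 = 0.4041
beam 5: φ=90°, α=15°
  direction (0.9659, 0.2588); cell (4,5); t to first gridline: x 0.3623, y 1.0046 (then +1.0353 / +3.8637)
    (5,5) via x @ 0.3623  # hit
  → r_5 = 0.3623

ranges = [3.7788, 0.8545, 0.7661, 0.4041, 0.3623]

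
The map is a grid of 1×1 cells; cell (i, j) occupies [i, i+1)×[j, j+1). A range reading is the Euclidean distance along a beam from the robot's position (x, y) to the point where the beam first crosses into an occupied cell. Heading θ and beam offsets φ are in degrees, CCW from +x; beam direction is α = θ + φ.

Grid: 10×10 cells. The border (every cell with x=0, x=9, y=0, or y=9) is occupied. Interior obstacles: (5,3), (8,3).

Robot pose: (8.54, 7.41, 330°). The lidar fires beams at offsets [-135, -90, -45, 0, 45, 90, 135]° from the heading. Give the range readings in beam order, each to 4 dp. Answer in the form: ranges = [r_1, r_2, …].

ranges = [7.8060, 5.0800, 1.7773, 0.5312, 0.4762, 0.9200, 1.6461]

beam 1: φ=-135°, α=195°
  dir = (cos 195°, sin 195°) = (-0.9659, -0.2588); from cell (8,7)
  next x-line at t=0.5590, next y-line at t=1.5841; Δt_x=1.0353, Δt_y=3.8637
    x: enter (7,7) at t=0.5590
    y: enter (7,6) at t=1.5841
    x: enter (6,6) at t=1.5943
    x: enter (5,6) at t=2.6296
    x: enter (4,6) at t=3.6649
    x: enter (3,6) at t=4.7002
    y: enter (3,5) at t=5.4478
    x: enter (2,5) at t=5.7354
    x: enter (1,5) at t=6.7707
    x: enter (0,5) at t=7.8060 ← occupied
  → r_1 = 7.8060
beam 2: φ=-90°, α=240°
  dir = (cos 240°, sin 240°) = (-0.5000, -0.8660); from cell (8,7)
  next x-line at t=1.0800, next y-line at t=0.4734; Δt_x=2.0000, Δt_y=1.1547
    y: enter (8,6) at t=0.4734
    x: enter (7,6) at t=1.0800
    y: enter (7,5) at t=1.6281
    y: enter (7,4) at t=2.7828
    x: enter (6,4) at t=3.0800
    y: enter (6,3) at t=3.9375
    x: enter (5,3) at t=5.0800 ← occupied
  → r_2 = 5.0800
beam 3: φ=-45°, α=285°
  dir = (cos 285°, sin 285°) = (0.2588, -0.9659); from cell (8,7)
  next x-line at t=1.7773, next y-line at t=0.4245; Δt_x=3.8637, Δt_y=1.0353
    y: enter (8,6) at t=0.4245
    y: enter (8,5) at t=1.4597
    x: enter (9,5) at t=1.7773 ← occupied
  → r_3 = 1.7773
beam 4: φ=0°, α=330°
  dir = (cos 330°, sin 330°) = (0.8660, -0.5000); from cell (8,7)
  next x-line at t=0.5312, next y-line at t=0.8200; Δt_x=1.1547, Δt_y=2.0000
    x: enter (9,7) at t=0.5312 ← occupied
  → r_4 = 0.5312
beam 5: φ=45°, α=15°
  dir = (cos 15°, sin 15°) = (0.9659, 0.2588); from cell (8,7)
  next x-line at t=0.4762, next y-line at t=2.2796; Δt_x=1.0353, Δt_y=3.8637
    x: enter (9,7) at t=0.4762 ← occupied
  → r_5 = 0.4762
beam 6: φ=90°, α=60°
  dir = (cos 60°, sin 60°) = (0.5000, 0.8660); from cell (8,7)
  next x-line at t=0.9200, next y-line at t=0.6813; Δt_x=2.0000, Δt_y=1.1547
    y: enter (8,8) at t=0.6813
    x: enter (9,8) at t=0.9200 ← occupied
  → r_6 = 0.9200
beam 7: φ=135°, α=105°
  dir = (cos 105°, sin 105°) = (-0.2588, 0.9659); from cell (8,7)
  next x-line at t=2.0864, next y-line at t=0.6108; Δt_x=3.8637, Δt_y=1.0353
    y: enter (8,8) at t=0.6108
    y: enter (8,9) at t=1.6461 ← occupied
  → r_7 = 1.6461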